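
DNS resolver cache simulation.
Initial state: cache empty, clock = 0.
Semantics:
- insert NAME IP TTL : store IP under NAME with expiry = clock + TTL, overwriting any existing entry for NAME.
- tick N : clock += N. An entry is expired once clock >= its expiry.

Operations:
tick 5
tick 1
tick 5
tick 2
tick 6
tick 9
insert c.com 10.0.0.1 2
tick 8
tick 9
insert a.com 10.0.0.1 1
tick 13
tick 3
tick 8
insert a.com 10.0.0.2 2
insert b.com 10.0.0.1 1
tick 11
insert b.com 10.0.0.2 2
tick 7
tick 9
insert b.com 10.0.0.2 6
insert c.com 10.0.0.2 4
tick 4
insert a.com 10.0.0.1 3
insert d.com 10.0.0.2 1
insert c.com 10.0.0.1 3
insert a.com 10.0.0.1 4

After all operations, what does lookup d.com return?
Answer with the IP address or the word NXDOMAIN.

Answer: 10.0.0.2

Derivation:
Op 1: tick 5 -> clock=5.
Op 2: tick 1 -> clock=6.
Op 3: tick 5 -> clock=11.
Op 4: tick 2 -> clock=13.
Op 5: tick 6 -> clock=19.
Op 6: tick 9 -> clock=28.
Op 7: insert c.com -> 10.0.0.1 (expiry=28+2=30). clock=28
Op 8: tick 8 -> clock=36. purged={c.com}
Op 9: tick 9 -> clock=45.
Op 10: insert a.com -> 10.0.0.1 (expiry=45+1=46). clock=45
Op 11: tick 13 -> clock=58. purged={a.com}
Op 12: tick 3 -> clock=61.
Op 13: tick 8 -> clock=69.
Op 14: insert a.com -> 10.0.0.2 (expiry=69+2=71). clock=69
Op 15: insert b.com -> 10.0.0.1 (expiry=69+1=70). clock=69
Op 16: tick 11 -> clock=80. purged={a.com,b.com}
Op 17: insert b.com -> 10.0.0.2 (expiry=80+2=82). clock=80
Op 18: tick 7 -> clock=87. purged={b.com}
Op 19: tick 9 -> clock=96.
Op 20: insert b.com -> 10.0.0.2 (expiry=96+6=102). clock=96
Op 21: insert c.com -> 10.0.0.2 (expiry=96+4=100). clock=96
Op 22: tick 4 -> clock=100. purged={c.com}
Op 23: insert a.com -> 10.0.0.1 (expiry=100+3=103). clock=100
Op 24: insert d.com -> 10.0.0.2 (expiry=100+1=101). clock=100
Op 25: insert c.com -> 10.0.0.1 (expiry=100+3=103). clock=100
Op 26: insert a.com -> 10.0.0.1 (expiry=100+4=104). clock=100
lookup d.com: present, ip=10.0.0.2 expiry=101 > clock=100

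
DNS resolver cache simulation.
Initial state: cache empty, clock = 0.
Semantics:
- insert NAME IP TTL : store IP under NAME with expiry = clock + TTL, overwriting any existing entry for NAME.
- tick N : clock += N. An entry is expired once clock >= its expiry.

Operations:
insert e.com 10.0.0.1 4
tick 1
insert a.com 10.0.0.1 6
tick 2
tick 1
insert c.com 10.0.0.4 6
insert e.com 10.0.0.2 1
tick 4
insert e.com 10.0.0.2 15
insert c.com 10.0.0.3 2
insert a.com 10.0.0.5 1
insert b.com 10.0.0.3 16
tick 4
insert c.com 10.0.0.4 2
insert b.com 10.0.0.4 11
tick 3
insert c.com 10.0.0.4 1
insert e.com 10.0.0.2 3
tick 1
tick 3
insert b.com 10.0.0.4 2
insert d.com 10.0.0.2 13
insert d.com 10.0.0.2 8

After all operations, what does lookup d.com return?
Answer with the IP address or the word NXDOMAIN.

Op 1: insert e.com -> 10.0.0.1 (expiry=0+4=4). clock=0
Op 2: tick 1 -> clock=1.
Op 3: insert a.com -> 10.0.0.1 (expiry=1+6=7). clock=1
Op 4: tick 2 -> clock=3.
Op 5: tick 1 -> clock=4. purged={e.com}
Op 6: insert c.com -> 10.0.0.4 (expiry=4+6=10). clock=4
Op 7: insert e.com -> 10.0.0.2 (expiry=4+1=5). clock=4
Op 8: tick 4 -> clock=8. purged={a.com,e.com}
Op 9: insert e.com -> 10.0.0.2 (expiry=8+15=23). clock=8
Op 10: insert c.com -> 10.0.0.3 (expiry=8+2=10). clock=8
Op 11: insert a.com -> 10.0.0.5 (expiry=8+1=9). clock=8
Op 12: insert b.com -> 10.0.0.3 (expiry=8+16=24). clock=8
Op 13: tick 4 -> clock=12. purged={a.com,c.com}
Op 14: insert c.com -> 10.0.0.4 (expiry=12+2=14). clock=12
Op 15: insert b.com -> 10.0.0.4 (expiry=12+11=23). clock=12
Op 16: tick 3 -> clock=15. purged={c.com}
Op 17: insert c.com -> 10.0.0.4 (expiry=15+1=16). clock=15
Op 18: insert e.com -> 10.0.0.2 (expiry=15+3=18). clock=15
Op 19: tick 1 -> clock=16. purged={c.com}
Op 20: tick 3 -> clock=19. purged={e.com}
Op 21: insert b.com -> 10.0.0.4 (expiry=19+2=21). clock=19
Op 22: insert d.com -> 10.0.0.2 (expiry=19+13=32). clock=19
Op 23: insert d.com -> 10.0.0.2 (expiry=19+8=27). clock=19
lookup d.com: present, ip=10.0.0.2 expiry=27 > clock=19

Answer: 10.0.0.2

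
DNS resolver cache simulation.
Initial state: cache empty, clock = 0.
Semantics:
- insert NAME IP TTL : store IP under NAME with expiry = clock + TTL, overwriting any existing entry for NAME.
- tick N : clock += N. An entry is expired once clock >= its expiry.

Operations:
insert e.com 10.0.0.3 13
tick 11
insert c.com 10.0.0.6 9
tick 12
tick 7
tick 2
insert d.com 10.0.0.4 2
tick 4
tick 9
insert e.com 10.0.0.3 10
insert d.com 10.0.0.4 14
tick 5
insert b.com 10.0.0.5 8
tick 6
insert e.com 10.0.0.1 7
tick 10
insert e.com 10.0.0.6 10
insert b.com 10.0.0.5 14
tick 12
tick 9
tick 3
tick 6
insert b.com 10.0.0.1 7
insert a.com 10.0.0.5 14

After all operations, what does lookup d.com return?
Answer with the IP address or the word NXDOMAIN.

Op 1: insert e.com -> 10.0.0.3 (expiry=0+13=13). clock=0
Op 2: tick 11 -> clock=11.
Op 3: insert c.com -> 10.0.0.6 (expiry=11+9=20). clock=11
Op 4: tick 12 -> clock=23. purged={c.com,e.com}
Op 5: tick 7 -> clock=30.
Op 6: tick 2 -> clock=32.
Op 7: insert d.com -> 10.0.0.4 (expiry=32+2=34). clock=32
Op 8: tick 4 -> clock=36. purged={d.com}
Op 9: tick 9 -> clock=45.
Op 10: insert e.com -> 10.0.0.3 (expiry=45+10=55). clock=45
Op 11: insert d.com -> 10.0.0.4 (expiry=45+14=59). clock=45
Op 12: tick 5 -> clock=50.
Op 13: insert b.com -> 10.0.0.5 (expiry=50+8=58). clock=50
Op 14: tick 6 -> clock=56. purged={e.com}
Op 15: insert e.com -> 10.0.0.1 (expiry=56+7=63). clock=56
Op 16: tick 10 -> clock=66. purged={b.com,d.com,e.com}
Op 17: insert e.com -> 10.0.0.6 (expiry=66+10=76). clock=66
Op 18: insert b.com -> 10.0.0.5 (expiry=66+14=80). clock=66
Op 19: tick 12 -> clock=78. purged={e.com}
Op 20: tick 9 -> clock=87. purged={b.com}
Op 21: tick 3 -> clock=90.
Op 22: tick 6 -> clock=96.
Op 23: insert b.com -> 10.0.0.1 (expiry=96+7=103). clock=96
Op 24: insert a.com -> 10.0.0.5 (expiry=96+14=110). clock=96
lookup d.com: not in cache (expired or never inserted)

Answer: NXDOMAIN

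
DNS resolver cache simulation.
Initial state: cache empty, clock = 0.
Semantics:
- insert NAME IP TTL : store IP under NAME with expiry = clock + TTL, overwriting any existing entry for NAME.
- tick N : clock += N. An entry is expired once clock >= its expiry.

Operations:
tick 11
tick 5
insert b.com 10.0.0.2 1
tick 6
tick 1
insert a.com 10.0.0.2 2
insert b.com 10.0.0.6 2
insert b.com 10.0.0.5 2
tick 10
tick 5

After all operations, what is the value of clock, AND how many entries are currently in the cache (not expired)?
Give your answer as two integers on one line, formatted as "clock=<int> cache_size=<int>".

Answer: clock=38 cache_size=0

Derivation:
Op 1: tick 11 -> clock=11.
Op 2: tick 5 -> clock=16.
Op 3: insert b.com -> 10.0.0.2 (expiry=16+1=17). clock=16
Op 4: tick 6 -> clock=22. purged={b.com}
Op 5: tick 1 -> clock=23.
Op 6: insert a.com -> 10.0.0.2 (expiry=23+2=25). clock=23
Op 7: insert b.com -> 10.0.0.6 (expiry=23+2=25). clock=23
Op 8: insert b.com -> 10.0.0.5 (expiry=23+2=25). clock=23
Op 9: tick 10 -> clock=33. purged={a.com,b.com}
Op 10: tick 5 -> clock=38.
Final clock = 38
Final cache (unexpired): {} -> size=0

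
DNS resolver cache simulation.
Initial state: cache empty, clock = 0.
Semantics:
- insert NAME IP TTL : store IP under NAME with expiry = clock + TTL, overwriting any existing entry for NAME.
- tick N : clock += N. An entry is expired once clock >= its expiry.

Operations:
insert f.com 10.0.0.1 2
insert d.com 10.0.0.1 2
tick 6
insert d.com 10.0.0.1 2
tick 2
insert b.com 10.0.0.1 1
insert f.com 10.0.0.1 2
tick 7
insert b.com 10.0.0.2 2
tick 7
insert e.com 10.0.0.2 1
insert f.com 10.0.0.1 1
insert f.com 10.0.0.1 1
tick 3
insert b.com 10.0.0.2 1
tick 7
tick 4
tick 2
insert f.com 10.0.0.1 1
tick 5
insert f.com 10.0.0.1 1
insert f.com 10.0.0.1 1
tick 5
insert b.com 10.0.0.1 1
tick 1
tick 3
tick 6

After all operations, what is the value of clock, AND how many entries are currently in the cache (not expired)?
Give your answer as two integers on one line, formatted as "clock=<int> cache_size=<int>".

Op 1: insert f.com -> 10.0.0.1 (expiry=0+2=2). clock=0
Op 2: insert d.com -> 10.0.0.1 (expiry=0+2=2). clock=0
Op 3: tick 6 -> clock=6. purged={d.com,f.com}
Op 4: insert d.com -> 10.0.0.1 (expiry=6+2=8). clock=6
Op 5: tick 2 -> clock=8. purged={d.com}
Op 6: insert b.com -> 10.0.0.1 (expiry=8+1=9). clock=8
Op 7: insert f.com -> 10.0.0.1 (expiry=8+2=10). clock=8
Op 8: tick 7 -> clock=15. purged={b.com,f.com}
Op 9: insert b.com -> 10.0.0.2 (expiry=15+2=17). clock=15
Op 10: tick 7 -> clock=22. purged={b.com}
Op 11: insert e.com -> 10.0.0.2 (expiry=22+1=23). clock=22
Op 12: insert f.com -> 10.0.0.1 (expiry=22+1=23). clock=22
Op 13: insert f.com -> 10.0.0.1 (expiry=22+1=23). clock=22
Op 14: tick 3 -> clock=25. purged={e.com,f.com}
Op 15: insert b.com -> 10.0.0.2 (expiry=25+1=26). clock=25
Op 16: tick 7 -> clock=32. purged={b.com}
Op 17: tick 4 -> clock=36.
Op 18: tick 2 -> clock=38.
Op 19: insert f.com -> 10.0.0.1 (expiry=38+1=39). clock=38
Op 20: tick 5 -> clock=43. purged={f.com}
Op 21: insert f.com -> 10.0.0.1 (expiry=43+1=44). clock=43
Op 22: insert f.com -> 10.0.0.1 (expiry=43+1=44). clock=43
Op 23: tick 5 -> clock=48. purged={f.com}
Op 24: insert b.com -> 10.0.0.1 (expiry=48+1=49). clock=48
Op 25: tick 1 -> clock=49. purged={b.com}
Op 26: tick 3 -> clock=52.
Op 27: tick 6 -> clock=58.
Final clock = 58
Final cache (unexpired): {} -> size=0

Answer: clock=58 cache_size=0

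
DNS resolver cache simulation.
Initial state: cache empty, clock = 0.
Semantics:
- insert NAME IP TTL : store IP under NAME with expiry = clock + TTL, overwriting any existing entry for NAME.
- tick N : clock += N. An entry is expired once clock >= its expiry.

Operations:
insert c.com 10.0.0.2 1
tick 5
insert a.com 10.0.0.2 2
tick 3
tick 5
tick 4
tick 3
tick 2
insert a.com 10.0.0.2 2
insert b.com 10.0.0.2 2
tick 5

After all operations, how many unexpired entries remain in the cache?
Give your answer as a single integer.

Answer: 0

Derivation:
Op 1: insert c.com -> 10.0.0.2 (expiry=0+1=1). clock=0
Op 2: tick 5 -> clock=5. purged={c.com}
Op 3: insert a.com -> 10.0.0.2 (expiry=5+2=7). clock=5
Op 4: tick 3 -> clock=8. purged={a.com}
Op 5: tick 5 -> clock=13.
Op 6: tick 4 -> clock=17.
Op 7: tick 3 -> clock=20.
Op 8: tick 2 -> clock=22.
Op 9: insert a.com -> 10.0.0.2 (expiry=22+2=24). clock=22
Op 10: insert b.com -> 10.0.0.2 (expiry=22+2=24). clock=22
Op 11: tick 5 -> clock=27. purged={a.com,b.com}
Final cache (unexpired): {} -> size=0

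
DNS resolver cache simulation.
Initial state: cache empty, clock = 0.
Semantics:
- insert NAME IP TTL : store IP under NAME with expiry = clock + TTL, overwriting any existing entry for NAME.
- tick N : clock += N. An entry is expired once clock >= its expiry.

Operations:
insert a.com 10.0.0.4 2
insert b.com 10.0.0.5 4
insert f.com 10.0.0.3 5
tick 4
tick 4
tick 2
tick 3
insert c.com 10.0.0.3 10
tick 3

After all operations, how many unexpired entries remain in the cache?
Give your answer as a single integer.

Op 1: insert a.com -> 10.0.0.4 (expiry=0+2=2). clock=0
Op 2: insert b.com -> 10.0.0.5 (expiry=0+4=4). clock=0
Op 3: insert f.com -> 10.0.0.3 (expiry=0+5=5). clock=0
Op 4: tick 4 -> clock=4. purged={a.com,b.com}
Op 5: tick 4 -> clock=8. purged={f.com}
Op 6: tick 2 -> clock=10.
Op 7: tick 3 -> clock=13.
Op 8: insert c.com -> 10.0.0.3 (expiry=13+10=23). clock=13
Op 9: tick 3 -> clock=16.
Final cache (unexpired): {c.com} -> size=1

Answer: 1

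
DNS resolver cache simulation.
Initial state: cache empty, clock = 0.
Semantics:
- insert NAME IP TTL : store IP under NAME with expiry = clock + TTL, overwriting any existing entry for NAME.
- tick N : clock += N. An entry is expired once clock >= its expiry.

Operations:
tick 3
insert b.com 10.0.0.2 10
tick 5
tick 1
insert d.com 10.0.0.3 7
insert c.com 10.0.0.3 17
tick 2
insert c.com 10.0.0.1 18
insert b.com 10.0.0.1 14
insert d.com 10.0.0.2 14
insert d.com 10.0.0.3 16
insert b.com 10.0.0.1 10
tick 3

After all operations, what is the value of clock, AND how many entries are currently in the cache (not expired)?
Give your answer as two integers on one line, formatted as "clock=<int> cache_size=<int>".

Answer: clock=14 cache_size=3

Derivation:
Op 1: tick 3 -> clock=3.
Op 2: insert b.com -> 10.0.0.2 (expiry=3+10=13). clock=3
Op 3: tick 5 -> clock=8.
Op 4: tick 1 -> clock=9.
Op 5: insert d.com -> 10.0.0.3 (expiry=9+7=16). clock=9
Op 6: insert c.com -> 10.0.0.3 (expiry=9+17=26). clock=9
Op 7: tick 2 -> clock=11.
Op 8: insert c.com -> 10.0.0.1 (expiry=11+18=29). clock=11
Op 9: insert b.com -> 10.0.0.1 (expiry=11+14=25). clock=11
Op 10: insert d.com -> 10.0.0.2 (expiry=11+14=25). clock=11
Op 11: insert d.com -> 10.0.0.3 (expiry=11+16=27). clock=11
Op 12: insert b.com -> 10.0.0.1 (expiry=11+10=21). clock=11
Op 13: tick 3 -> clock=14.
Final clock = 14
Final cache (unexpired): {b.com,c.com,d.com} -> size=3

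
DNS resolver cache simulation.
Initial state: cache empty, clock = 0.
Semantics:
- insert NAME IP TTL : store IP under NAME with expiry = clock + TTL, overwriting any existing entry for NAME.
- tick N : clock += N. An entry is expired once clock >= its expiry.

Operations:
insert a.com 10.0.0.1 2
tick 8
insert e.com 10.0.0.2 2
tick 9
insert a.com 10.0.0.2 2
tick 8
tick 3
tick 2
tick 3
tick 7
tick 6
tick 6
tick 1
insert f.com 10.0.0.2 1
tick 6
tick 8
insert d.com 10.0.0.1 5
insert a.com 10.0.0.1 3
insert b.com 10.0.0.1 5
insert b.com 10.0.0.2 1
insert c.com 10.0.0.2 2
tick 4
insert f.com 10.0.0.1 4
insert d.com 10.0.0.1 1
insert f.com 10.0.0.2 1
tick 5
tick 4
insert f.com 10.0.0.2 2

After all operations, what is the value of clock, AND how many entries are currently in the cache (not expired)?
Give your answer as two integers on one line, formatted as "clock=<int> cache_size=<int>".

Op 1: insert a.com -> 10.0.0.1 (expiry=0+2=2). clock=0
Op 2: tick 8 -> clock=8. purged={a.com}
Op 3: insert e.com -> 10.0.0.2 (expiry=8+2=10). clock=8
Op 4: tick 9 -> clock=17. purged={e.com}
Op 5: insert a.com -> 10.0.0.2 (expiry=17+2=19). clock=17
Op 6: tick 8 -> clock=25. purged={a.com}
Op 7: tick 3 -> clock=28.
Op 8: tick 2 -> clock=30.
Op 9: tick 3 -> clock=33.
Op 10: tick 7 -> clock=40.
Op 11: tick 6 -> clock=46.
Op 12: tick 6 -> clock=52.
Op 13: tick 1 -> clock=53.
Op 14: insert f.com -> 10.0.0.2 (expiry=53+1=54). clock=53
Op 15: tick 6 -> clock=59. purged={f.com}
Op 16: tick 8 -> clock=67.
Op 17: insert d.com -> 10.0.0.1 (expiry=67+5=72). clock=67
Op 18: insert a.com -> 10.0.0.1 (expiry=67+3=70). clock=67
Op 19: insert b.com -> 10.0.0.1 (expiry=67+5=72). clock=67
Op 20: insert b.com -> 10.0.0.2 (expiry=67+1=68). clock=67
Op 21: insert c.com -> 10.0.0.2 (expiry=67+2=69). clock=67
Op 22: tick 4 -> clock=71. purged={a.com,b.com,c.com}
Op 23: insert f.com -> 10.0.0.1 (expiry=71+4=75). clock=71
Op 24: insert d.com -> 10.0.0.1 (expiry=71+1=72). clock=71
Op 25: insert f.com -> 10.0.0.2 (expiry=71+1=72). clock=71
Op 26: tick 5 -> clock=76. purged={d.com,f.com}
Op 27: tick 4 -> clock=80.
Op 28: insert f.com -> 10.0.0.2 (expiry=80+2=82). clock=80
Final clock = 80
Final cache (unexpired): {f.com} -> size=1

Answer: clock=80 cache_size=1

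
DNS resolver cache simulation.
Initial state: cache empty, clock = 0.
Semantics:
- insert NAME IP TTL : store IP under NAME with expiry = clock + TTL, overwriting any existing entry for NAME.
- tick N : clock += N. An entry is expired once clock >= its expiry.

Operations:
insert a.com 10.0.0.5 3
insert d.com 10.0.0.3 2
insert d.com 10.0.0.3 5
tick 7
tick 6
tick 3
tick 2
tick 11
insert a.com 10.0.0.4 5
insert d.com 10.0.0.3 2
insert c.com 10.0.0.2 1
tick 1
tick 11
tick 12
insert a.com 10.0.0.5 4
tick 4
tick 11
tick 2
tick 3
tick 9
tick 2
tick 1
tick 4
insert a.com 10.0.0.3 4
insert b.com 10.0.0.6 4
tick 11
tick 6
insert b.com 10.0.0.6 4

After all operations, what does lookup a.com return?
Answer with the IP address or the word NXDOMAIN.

Op 1: insert a.com -> 10.0.0.5 (expiry=0+3=3). clock=0
Op 2: insert d.com -> 10.0.0.3 (expiry=0+2=2). clock=0
Op 3: insert d.com -> 10.0.0.3 (expiry=0+5=5). clock=0
Op 4: tick 7 -> clock=7. purged={a.com,d.com}
Op 5: tick 6 -> clock=13.
Op 6: tick 3 -> clock=16.
Op 7: tick 2 -> clock=18.
Op 8: tick 11 -> clock=29.
Op 9: insert a.com -> 10.0.0.4 (expiry=29+5=34). clock=29
Op 10: insert d.com -> 10.0.0.3 (expiry=29+2=31). clock=29
Op 11: insert c.com -> 10.0.0.2 (expiry=29+1=30). clock=29
Op 12: tick 1 -> clock=30. purged={c.com}
Op 13: tick 11 -> clock=41. purged={a.com,d.com}
Op 14: tick 12 -> clock=53.
Op 15: insert a.com -> 10.0.0.5 (expiry=53+4=57). clock=53
Op 16: tick 4 -> clock=57. purged={a.com}
Op 17: tick 11 -> clock=68.
Op 18: tick 2 -> clock=70.
Op 19: tick 3 -> clock=73.
Op 20: tick 9 -> clock=82.
Op 21: tick 2 -> clock=84.
Op 22: tick 1 -> clock=85.
Op 23: tick 4 -> clock=89.
Op 24: insert a.com -> 10.0.0.3 (expiry=89+4=93). clock=89
Op 25: insert b.com -> 10.0.0.6 (expiry=89+4=93). clock=89
Op 26: tick 11 -> clock=100. purged={a.com,b.com}
Op 27: tick 6 -> clock=106.
Op 28: insert b.com -> 10.0.0.6 (expiry=106+4=110). clock=106
lookup a.com: not in cache (expired or never inserted)

Answer: NXDOMAIN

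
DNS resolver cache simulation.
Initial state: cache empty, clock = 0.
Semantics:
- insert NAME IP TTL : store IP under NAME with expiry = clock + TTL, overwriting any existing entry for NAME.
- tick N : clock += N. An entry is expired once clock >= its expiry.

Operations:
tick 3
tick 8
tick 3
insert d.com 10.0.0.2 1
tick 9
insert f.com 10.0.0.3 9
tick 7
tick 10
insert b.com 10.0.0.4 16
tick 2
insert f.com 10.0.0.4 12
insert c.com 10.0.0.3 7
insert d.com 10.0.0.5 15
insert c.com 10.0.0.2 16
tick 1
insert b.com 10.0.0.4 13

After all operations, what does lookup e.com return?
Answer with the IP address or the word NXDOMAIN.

Op 1: tick 3 -> clock=3.
Op 2: tick 8 -> clock=11.
Op 3: tick 3 -> clock=14.
Op 4: insert d.com -> 10.0.0.2 (expiry=14+1=15). clock=14
Op 5: tick 9 -> clock=23. purged={d.com}
Op 6: insert f.com -> 10.0.0.3 (expiry=23+9=32). clock=23
Op 7: tick 7 -> clock=30.
Op 8: tick 10 -> clock=40. purged={f.com}
Op 9: insert b.com -> 10.0.0.4 (expiry=40+16=56). clock=40
Op 10: tick 2 -> clock=42.
Op 11: insert f.com -> 10.0.0.4 (expiry=42+12=54). clock=42
Op 12: insert c.com -> 10.0.0.3 (expiry=42+7=49). clock=42
Op 13: insert d.com -> 10.0.0.5 (expiry=42+15=57). clock=42
Op 14: insert c.com -> 10.0.0.2 (expiry=42+16=58). clock=42
Op 15: tick 1 -> clock=43.
Op 16: insert b.com -> 10.0.0.4 (expiry=43+13=56). clock=43
lookup e.com: not in cache (expired or never inserted)

Answer: NXDOMAIN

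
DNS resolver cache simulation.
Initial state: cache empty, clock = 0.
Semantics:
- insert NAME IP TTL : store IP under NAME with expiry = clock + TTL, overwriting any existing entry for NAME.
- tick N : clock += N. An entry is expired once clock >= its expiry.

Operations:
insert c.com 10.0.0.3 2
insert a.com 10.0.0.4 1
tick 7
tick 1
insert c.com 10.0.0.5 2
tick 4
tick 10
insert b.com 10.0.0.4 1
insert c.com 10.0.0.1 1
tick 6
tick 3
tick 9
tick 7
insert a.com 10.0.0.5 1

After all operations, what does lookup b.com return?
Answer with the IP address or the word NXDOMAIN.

Answer: NXDOMAIN

Derivation:
Op 1: insert c.com -> 10.0.0.3 (expiry=0+2=2). clock=0
Op 2: insert a.com -> 10.0.0.4 (expiry=0+1=1). clock=0
Op 3: tick 7 -> clock=7. purged={a.com,c.com}
Op 4: tick 1 -> clock=8.
Op 5: insert c.com -> 10.0.0.5 (expiry=8+2=10). clock=8
Op 6: tick 4 -> clock=12. purged={c.com}
Op 7: tick 10 -> clock=22.
Op 8: insert b.com -> 10.0.0.4 (expiry=22+1=23). clock=22
Op 9: insert c.com -> 10.0.0.1 (expiry=22+1=23). clock=22
Op 10: tick 6 -> clock=28. purged={b.com,c.com}
Op 11: tick 3 -> clock=31.
Op 12: tick 9 -> clock=40.
Op 13: tick 7 -> clock=47.
Op 14: insert a.com -> 10.0.0.5 (expiry=47+1=48). clock=47
lookup b.com: not in cache (expired or never inserted)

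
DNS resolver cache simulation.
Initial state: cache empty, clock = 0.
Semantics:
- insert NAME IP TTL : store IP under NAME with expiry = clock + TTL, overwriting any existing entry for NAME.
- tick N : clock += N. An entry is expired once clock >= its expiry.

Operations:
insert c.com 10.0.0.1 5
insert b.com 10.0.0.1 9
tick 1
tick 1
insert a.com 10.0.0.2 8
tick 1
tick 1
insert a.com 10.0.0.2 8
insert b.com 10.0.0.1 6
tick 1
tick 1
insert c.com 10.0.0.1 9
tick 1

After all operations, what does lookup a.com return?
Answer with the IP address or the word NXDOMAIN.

Op 1: insert c.com -> 10.0.0.1 (expiry=0+5=5). clock=0
Op 2: insert b.com -> 10.0.0.1 (expiry=0+9=9). clock=0
Op 3: tick 1 -> clock=1.
Op 4: tick 1 -> clock=2.
Op 5: insert a.com -> 10.0.0.2 (expiry=2+8=10). clock=2
Op 6: tick 1 -> clock=3.
Op 7: tick 1 -> clock=4.
Op 8: insert a.com -> 10.0.0.2 (expiry=4+8=12). clock=4
Op 9: insert b.com -> 10.0.0.1 (expiry=4+6=10). clock=4
Op 10: tick 1 -> clock=5. purged={c.com}
Op 11: tick 1 -> clock=6.
Op 12: insert c.com -> 10.0.0.1 (expiry=6+9=15). clock=6
Op 13: tick 1 -> clock=7.
lookup a.com: present, ip=10.0.0.2 expiry=12 > clock=7

Answer: 10.0.0.2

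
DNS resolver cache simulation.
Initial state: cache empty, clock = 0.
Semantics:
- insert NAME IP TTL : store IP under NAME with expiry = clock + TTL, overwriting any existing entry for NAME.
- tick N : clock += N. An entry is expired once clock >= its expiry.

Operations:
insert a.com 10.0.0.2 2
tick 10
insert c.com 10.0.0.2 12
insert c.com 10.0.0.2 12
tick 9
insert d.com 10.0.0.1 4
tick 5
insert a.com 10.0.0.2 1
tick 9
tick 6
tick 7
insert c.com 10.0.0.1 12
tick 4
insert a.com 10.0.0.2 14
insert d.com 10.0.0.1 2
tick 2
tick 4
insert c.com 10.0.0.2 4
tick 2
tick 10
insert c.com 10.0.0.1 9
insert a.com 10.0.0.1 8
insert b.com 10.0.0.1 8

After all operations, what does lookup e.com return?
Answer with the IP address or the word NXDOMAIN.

Answer: NXDOMAIN

Derivation:
Op 1: insert a.com -> 10.0.0.2 (expiry=0+2=2). clock=0
Op 2: tick 10 -> clock=10. purged={a.com}
Op 3: insert c.com -> 10.0.0.2 (expiry=10+12=22). clock=10
Op 4: insert c.com -> 10.0.0.2 (expiry=10+12=22). clock=10
Op 5: tick 9 -> clock=19.
Op 6: insert d.com -> 10.0.0.1 (expiry=19+4=23). clock=19
Op 7: tick 5 -> clock=24. purged={c.com,d.com}
Op 8: insert a.com -> 10.0.0.2 (expiry=24+1=25). clock=24
Op 9: tick 9 -> clock=33. purged={a.com}
Op 10: tick 6 -> clock=39.
Op 11: tick 7 -> clock=46.
Op 12: insert c.com -> 10.0.0.1 (expiry=46+12=58). clock=46
Op 13: tick 4 -> clock=50.
Op 14: insert a.com -> 10.0.0.2 (expiry=50+14=64). clock=50
Op 15: insert d.com -> 10.0.0.1 (expiry=50+2=52). clock=50
Op 16: tick 2 -> clock=52. purged={d.com}
Op 17: tick 4 -> clock=56.
Op 18: insert c.com -> 10.0.0.2 (expiry=56+4=60). clock=56
Op 19: tick 2 -> clock=58.
Op 20: tick 10 -> clock=68. purged={a.com,c.com}
Op 21: insert c.com -> 10.0.0.1 (expiry=68+9=77). clock=68
Op 22: insert a.com -> 10.0.0.1 (expiry=68+8=76). clock=68
Op 23: insert b.com -> 10.0.0.1 (expiry=68+8=76). clock=68
lookup e.com: not in cache (expired or never inserted)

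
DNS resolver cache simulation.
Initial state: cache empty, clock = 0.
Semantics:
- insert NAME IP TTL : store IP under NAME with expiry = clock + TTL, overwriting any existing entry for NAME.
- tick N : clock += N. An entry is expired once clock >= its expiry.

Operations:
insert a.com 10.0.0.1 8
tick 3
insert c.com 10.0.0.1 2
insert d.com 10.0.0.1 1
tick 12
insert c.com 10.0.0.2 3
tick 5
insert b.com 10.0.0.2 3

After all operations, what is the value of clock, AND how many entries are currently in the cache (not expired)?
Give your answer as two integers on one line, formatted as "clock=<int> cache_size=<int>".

Answer: clock=20 cache_size=1

Derivation:
Op 1: insert a.com -> 10.0.0.1 (expiry=0+8=8). clock=0
Op 2: tick 3 -> clock=3.
Op 3: insert c.com -> 10.0.0.1 (expiry=3+2=5). clock=3
Op 4: insert d.com -> 10.0.0.1 (expiry=3+1=4). clock=3
Op 5: tick 12 -> clock=15. purged={a.com,c.com,d.com}
Op 6: insert c.com -> 10.0.0.2 (expiry=15+3=18). clock=15
Op 7: tick 5 -> clock=20. purged={c.com}
Op 8: insert b.com -> 10.0.0.2 (expiry=20+3=23). clock=20
Final clock = 20
Final cache (unexpired): {b.com} -> size=1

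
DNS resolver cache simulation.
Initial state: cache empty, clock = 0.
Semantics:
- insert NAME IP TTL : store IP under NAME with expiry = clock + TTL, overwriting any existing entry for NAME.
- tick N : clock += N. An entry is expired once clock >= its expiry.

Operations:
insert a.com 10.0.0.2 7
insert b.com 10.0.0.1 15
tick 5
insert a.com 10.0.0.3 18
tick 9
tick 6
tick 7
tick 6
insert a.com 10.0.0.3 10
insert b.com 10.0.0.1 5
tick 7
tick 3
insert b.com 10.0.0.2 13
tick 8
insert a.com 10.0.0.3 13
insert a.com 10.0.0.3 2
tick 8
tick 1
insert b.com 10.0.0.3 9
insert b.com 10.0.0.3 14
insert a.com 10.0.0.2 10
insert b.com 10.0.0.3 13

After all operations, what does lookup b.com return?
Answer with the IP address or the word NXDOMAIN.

Answer: 10.0.0.3

Derivation:
Op 1: insert a.com -> 10.0.0.2 (expiry=0+7=7). clock=0
Op 2: insert b.com -> 10.0.0.1 (expiry=0+15=15). clock=0
Op 3: tick 5 -> clock=5.
Op 4: insert a.com -> 10.0.0.3 (expiry=5+18=23). clock=5
Op 5: tick 9 -> clock=14.
Op 6: tick 6 -> clock=20. purged={b.com}
Op 7: tick 7 -> clock=27. purged={a.com}
Op 8: tick 6 -> clock=33.
Op 9: insert a.com -> 10.0.0.3 (expiry=33+10=43). clock=33
Op 10: insert b.com -> 10.0.0.1 (expiry=33+5=38). clock=33
Op 11: tick 7 -> clock=40. purged={b.com}
Op 12: tick 3 -> clock=43. purged={a.com}
Op 13: insert b.com -> 10.0.0.2 (expiry=43+13=56). clock=43
Op 14: tick 8 -> clock=51.
Op 15: insert a.com -> 10.0.0.3 (expiry=51+13=64). clock=51
Op 16: insert a.com -> 10.0.0.3 (expiry=51+2=53). clock=51
Op 17: tick 8 -> clock=59. purged={a.com,b.com}
Op 18: tick 1 -> clock=60.
Op 19: insert b.com -> 10.0.0.3 (expiry=60+9=69). clock=60
Op 20: insert b.com -> 10.0.0.3 (expiry=60+14=74). clock=60
Op 21: insert a.com -> 10.0.0.2 (expiry=60+10=70). clock=60
Op 22: insert b.com -> 10.0.0.3 (expiry=60+13=73). clock=60
lookup b.com: present, ip=10.0.0.3 expiry=73 > clock=60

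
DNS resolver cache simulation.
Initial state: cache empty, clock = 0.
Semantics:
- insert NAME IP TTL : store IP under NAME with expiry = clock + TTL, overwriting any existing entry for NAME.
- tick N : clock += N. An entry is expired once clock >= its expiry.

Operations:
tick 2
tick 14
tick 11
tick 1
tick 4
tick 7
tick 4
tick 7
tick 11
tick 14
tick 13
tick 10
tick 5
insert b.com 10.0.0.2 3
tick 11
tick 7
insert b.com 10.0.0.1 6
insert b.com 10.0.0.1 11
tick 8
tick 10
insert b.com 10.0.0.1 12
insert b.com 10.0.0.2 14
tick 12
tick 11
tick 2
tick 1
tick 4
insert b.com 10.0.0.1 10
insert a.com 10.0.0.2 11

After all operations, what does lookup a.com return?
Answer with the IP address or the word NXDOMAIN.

Op 1: tick 2 -> clock=2.
Op 2: tick 14 -> clock=16.
Op 3: tick 11 -> clock=27.
Op 4: tick 1 -> clock=28.
Op 5: tick 4 -> clock=32.
Op 6: tick 7 -> clock=39.
Op 7: tick 4 -> clock=43.
Op 8: tick 7 -> clock=50.
Op 9: tick 11 -> clock=61.
Op 10: tick 14 -> clock=75.
Op 11: tick 13 -> clock=88.
Op 12: tick 10 -> clock=98.
Op 13: tick 5 -> clock=103.
Op 14: insert b.com -> 10.0.0.2 (expiry=103+3=106). clock=103
Op 15: tick 11 -> clock=114. purged={b.com}
Op 16: tick 7 -> clock=121.
Op 17: insert b.com -> 10.0.0.1 (expiry=121+6=127). clock=121
Op 18: insert b.com -> 10.0.0.1 (expiry=121+11=132). clock=121
Op 19: tick 8 -> clock=129.
Op 20: tick 10 -> clock=139. purged={b.com}
Op 21: insert b.com -> 10.0.0.1 (expiry=139+12=151). clock=139
Op 22: insert b.com -> 10.0.0.2 (expiry=139+14=153). clock=139
Op 23: tick 12 -> clock=151.
Op 24: tick 11 -> clock=162. purged={b.com}
Op 25: tick 2 -> clock=164.
Op 26: tick 1 -> clock=165.
Op 27: tick 4 -> clock=169.
Op 28: insert b.com -> 10.0.0.1 (expiry=169+10=179). clock=169
Op 29: insert a.com -> 10.0.0.2 (expiry=169+11=180). clock=169
lookup a.com: present, ip=10.0.0.2 expiry=180 > clock=169

Answer: 10.0.0.2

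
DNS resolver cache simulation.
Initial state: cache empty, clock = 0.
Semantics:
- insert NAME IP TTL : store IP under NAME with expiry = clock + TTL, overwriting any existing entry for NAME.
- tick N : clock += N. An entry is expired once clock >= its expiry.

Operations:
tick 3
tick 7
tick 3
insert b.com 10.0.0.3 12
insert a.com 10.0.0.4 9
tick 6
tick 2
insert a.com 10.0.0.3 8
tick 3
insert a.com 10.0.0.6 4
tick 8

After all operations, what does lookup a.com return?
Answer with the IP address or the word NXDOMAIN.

Op 1: tick 3 -> clock=3.
Op 2: tick 7 -> clock=10.
Op 3: tick 3 -> clock=13.
Op 4: insert b.com -> 10.0.0.3 (expiry=13+12=25). clock=13
Op 5: insert a.com -> 10.0.0.4 (expiry=13+9=22). clock=13
Op 6: tick 6 -> clock=19.
Op 7: tick 2 -> clock=21.
Op 8: insert a.com -> 10.0.0.3 (expiry=21+8=29). clock=21
Op 9: tick 3 -> clock=24.
Op 10: insert a.com -> 10.0.0.6 (expiry=24+4=28). clock=24
Op 11: tick 8 -> clock=32. purged={a.com,b.com}
lookup a.com: not in cache (expired or never inserted)

Answer: NXDOMAIN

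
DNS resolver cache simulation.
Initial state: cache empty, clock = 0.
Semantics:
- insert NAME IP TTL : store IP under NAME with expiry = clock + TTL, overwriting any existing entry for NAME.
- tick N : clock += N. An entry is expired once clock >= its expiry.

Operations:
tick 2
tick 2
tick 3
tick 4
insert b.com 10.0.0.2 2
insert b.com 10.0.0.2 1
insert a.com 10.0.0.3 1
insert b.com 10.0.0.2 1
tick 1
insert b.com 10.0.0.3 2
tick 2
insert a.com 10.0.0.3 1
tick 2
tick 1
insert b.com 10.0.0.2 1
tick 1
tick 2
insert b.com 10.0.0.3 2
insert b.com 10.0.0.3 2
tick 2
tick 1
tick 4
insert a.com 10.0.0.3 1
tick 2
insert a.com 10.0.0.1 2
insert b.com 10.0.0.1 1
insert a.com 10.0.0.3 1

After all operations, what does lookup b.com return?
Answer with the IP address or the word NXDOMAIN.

Answer: 10.0.0.1

Derivation:
Op 1: tick 2 -> clock=2.
Op 2: tick 2 -> clock=4.
Op 3: tick 3 -> clock=7.
Op 4: tick 4 -> clock=11.
Op 5: insert b.com -> 10.0.0.2 (expiry=11+2=13). clock=11
Op 6: insert b.com -> 10.0.0.2 (expiry=11+1=12). clock=11
Op 7: insert a.com -> 10.0.0.3 (expiry=11+1=12). clock=11
Op 8: insert b.com -> 10.0.0.2 (expiry=11+1=12). clock=11
Op 9: tick 1 -> clock=12. purged={a.com,b.com}
Op 10: insert b.com -> 10.0.0.3 (expiry=12+2=14). clock=12
Op 11: tick 2 -> clock=14. purged={b.com}
Op 12: insert a.com -> 10.0.0.3 (expiry=14+1=15). clock=14
Op 13: tick 2 -> clock=16. purged={a.com}
Op 14: tick 1 -> clock=17.
Op 15: insert b.com -> 10.0.0.2 (expiry=17+1=18). clock=17
Op 16: tick 1 -> clock=18. purged={b.com}
Op 17: tick 2 -> clock=20.
Op 18: insert b.com -> 10.0.0.3 (expiry=20+2=22). clock=20
Op 19: insert b.com -> 10.0.0.3 (expiry=20+2=22). clock=20
Op 20: tick 2 -> clock=22. purged={b.com}
Op 21: tick 1 -> clock=23.
Op 22: tick 4 -> clock=27.
Op 23: insert a.com -> 10.0.0.3 (expiry=27+1=28). clock=27
Op 24: tick 2 -> clock=29. purged={a.com}
Op 25: insert a.com -> 10.0.0.1 (expiry=29+2=31). clock=29
Op 26: insert b.com -> 10.0.0.1 (expiry=29+1=30). clock=29
Op 27: insert a.com -> 10.0.0.3 (expiry=29+1=30). clock=29
lookup b.com: present, ip=10.0.0.1 expiry=30 > clock=29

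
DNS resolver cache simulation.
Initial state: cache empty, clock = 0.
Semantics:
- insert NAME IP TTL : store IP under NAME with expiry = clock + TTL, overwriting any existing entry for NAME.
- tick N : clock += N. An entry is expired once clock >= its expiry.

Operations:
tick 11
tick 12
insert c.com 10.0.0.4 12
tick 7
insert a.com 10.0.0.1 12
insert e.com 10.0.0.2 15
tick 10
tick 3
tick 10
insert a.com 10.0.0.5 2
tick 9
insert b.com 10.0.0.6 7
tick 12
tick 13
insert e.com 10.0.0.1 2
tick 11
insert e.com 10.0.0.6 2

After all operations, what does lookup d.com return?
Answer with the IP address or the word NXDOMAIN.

Answer: NXDOMAIN

Derivation:
Op 1: tick 11 -> clock=11.
Op 2: tick 12 -> clock=23.
Op 3: insert c.com -> 10.0.0.4 (expiry=23+12=35). clock=23
Op 4: tick 7 -> clock=30.
Op 5: insert a.com -> 10.0.0.1 (expiry=30+12=42). clock=30
Op 6: insert e.com -> 10.0.0.2 (expiry=30+15=45). clock=30
Op 7: tick 10 -> clock=40. purged={c.com}
Op 8: tick 3 -> clock=43. purged={a.com}
Op 9: tick 10 -> clock=53. purged={e.com}
Op 10: insert a.com -> 10.0.0.5 (expiry=53+2=55). clock=53
Op 11: tick 9 -> clock=62. purged={a.com}
Op 12: insert b.com -> 10.0.0.6 (expiry=62+7=69). clock=62
Op 13: tick 12 -> clock=74. purged={b.com}
Op 14: tick 13 -> clock=87.
Op 15: insert e.com -> 10.0.0.1 (expiry=87+2=89). clock=87
Op 16: tick 11 -> clock=98. purged={e.com}
Op 17: insert e.com -> 10.0.0.6 (expiry=98+2=100). clock=98
lookup d.com: not in cache (expired or never inserted)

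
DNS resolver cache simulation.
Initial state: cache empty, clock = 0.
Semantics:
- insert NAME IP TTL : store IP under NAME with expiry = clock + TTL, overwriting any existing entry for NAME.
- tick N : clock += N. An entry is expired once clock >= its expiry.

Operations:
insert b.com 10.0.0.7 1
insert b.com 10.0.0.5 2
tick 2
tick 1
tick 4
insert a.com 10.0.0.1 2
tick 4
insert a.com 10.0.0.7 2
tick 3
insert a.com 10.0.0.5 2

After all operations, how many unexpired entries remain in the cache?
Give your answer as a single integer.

Op 1: insert b.com -> 10.0.0.7 (expiry=0+1=1). clock=0
Op 2: insert b.com -> 10.0.0.5 (expiry=0+2=2). clock=0
Op 3: tick 2 -> clock=2. purged={b.com}
Op 4: tick 1 -> clock=3.
Op 5: tick 4 -> clock=7.
Op 6: insert a.com -> 10.0.0.1 (expiry=7+2=9). clock=7
Op 7: tick 4 -> clock=11. purged={a.com}
Op 8: insert a.com -> 10.0.0.7 (expiry=11+2=13). clock=11
Op 9: tick 3 -> clock=14. purged={a.com}
Op 10: insert a.com -> 10.0.0.5 (expiry=14+2=16). clock=14
Final cache (unexpired): {a.com} -> size=1

Answer: 1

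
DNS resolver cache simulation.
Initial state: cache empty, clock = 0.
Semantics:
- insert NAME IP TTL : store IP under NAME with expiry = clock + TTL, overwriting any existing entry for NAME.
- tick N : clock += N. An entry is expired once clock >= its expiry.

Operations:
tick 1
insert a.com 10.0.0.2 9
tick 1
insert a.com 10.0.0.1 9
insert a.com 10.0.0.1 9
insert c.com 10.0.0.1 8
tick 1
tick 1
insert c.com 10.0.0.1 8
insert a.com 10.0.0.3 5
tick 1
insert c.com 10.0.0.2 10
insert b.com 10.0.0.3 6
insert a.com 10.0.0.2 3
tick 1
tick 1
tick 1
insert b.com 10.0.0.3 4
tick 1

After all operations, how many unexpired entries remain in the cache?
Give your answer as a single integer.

Answer: 2

Derivation:
Op 1: tick 1 -> clock=1.
Op 2: insert a.com -> 10.0.0.2 (expiry=1+9=10). clock=1
Op 3: tick 1 -> clock=2.
Op 4: insert a.com -> 10.0.0.1 (expiry=2+9=11). clock=2
Op 5: insert a.com -> 10.0.0.1 (expiry=2+9=11). clock=2
Op 6: insert c.com -> 10.0.0.1 (expiry=2+8=10). clock=2
Op 7: tick 1 -> clock=3.
Op 8: tick 1 -> clock=4.
Op 9: insert c.com -> 10.0.0.1 (expiry=4+8=12). clock=4
Op 10: insert a.com -> 10.0.0.3 (expiry=4+5=9). clock=4
Op 11: tick 1 -> clock=5.
Op 12: insert c.com -> 10.0.0.2 (expiry=5+10=15). clock=5
Op 13: insert b.com -> 10.0.0.3 (expiry=5+6=11). clock=5
Op 14: insert a.com -> 10.0.0.2 (expiry=5+3=8). clock=5
Op 15: tick 1 -> clock=6.
Op 16: tick 1 -> clock=7.
Op 17: tick 1 -> clock=8. purged={a.com}
Op 18: insert b.com -> 10.0.0.3 (expiry=8+4=12). clock=8
Op 19: tick 1 -> clock=9.
Final cache (unexpired): {b.com,c.com} -> size=2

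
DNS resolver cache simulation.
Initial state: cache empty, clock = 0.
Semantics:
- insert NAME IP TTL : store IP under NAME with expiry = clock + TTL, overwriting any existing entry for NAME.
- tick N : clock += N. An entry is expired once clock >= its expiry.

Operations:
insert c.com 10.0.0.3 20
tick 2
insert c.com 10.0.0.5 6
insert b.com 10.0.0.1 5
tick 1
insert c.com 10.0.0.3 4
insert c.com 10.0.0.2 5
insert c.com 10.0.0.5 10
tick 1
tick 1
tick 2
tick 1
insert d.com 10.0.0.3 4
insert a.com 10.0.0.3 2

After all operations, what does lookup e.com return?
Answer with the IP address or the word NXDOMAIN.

Answer: NXDOMAIN

Derivation:
Op 1: insert c.com -> 10.0.0.3 (expiry=0+20=20). clock=0
Op 2: tick 2 -> clock=2.
Op 3: insert c.com -> 10.0.0.5 (expiry=2+6=8). clock=2
Op 4: insert b.com -> 10.0.0.1 (expiry=2+5=7). clock=2
Op 5: tick 1 -> clock=3.
Op 6: insert c.com -> 10.0.0.3 (expiry=3+4=7). clock=3
Op 7: insert c.com -> 10.0.0.2 (expiry=3+5=8). clock=3
Op 8: insert c.com -> 10.0.0.5 (expiry=3+10=13). clock=3
Op 9: tick 1 -> clock=4.
Op 10: tick 1 -> clock=5.
Op 11: tick 2 -> clock=7. purged={b.com}
Op 12: tick 1 -> clock=8.
Op 13: insert d.com -> 10.0.0.3 (expiry=8+4=12). clock=8
Op 14: insert a.com -> 10.0.0.3 (expiry=8+2=10). clock=8
lookup e.com: not in cache (expired or never inserted)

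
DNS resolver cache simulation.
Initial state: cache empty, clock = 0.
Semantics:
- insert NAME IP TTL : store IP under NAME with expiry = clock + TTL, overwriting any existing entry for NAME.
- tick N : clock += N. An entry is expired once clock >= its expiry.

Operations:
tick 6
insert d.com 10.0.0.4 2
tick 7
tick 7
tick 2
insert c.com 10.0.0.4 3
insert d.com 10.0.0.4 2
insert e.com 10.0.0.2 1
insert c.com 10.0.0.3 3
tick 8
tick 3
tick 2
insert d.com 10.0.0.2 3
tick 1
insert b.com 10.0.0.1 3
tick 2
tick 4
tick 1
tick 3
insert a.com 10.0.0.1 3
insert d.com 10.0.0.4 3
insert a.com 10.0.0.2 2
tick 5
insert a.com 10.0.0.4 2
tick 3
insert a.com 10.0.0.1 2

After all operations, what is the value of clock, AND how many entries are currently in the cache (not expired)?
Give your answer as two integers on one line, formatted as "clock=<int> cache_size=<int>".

Answer: clock=54 cache_size=1

Derivation:
Op 1: tick 6 -> clock=6.
Op 2: insert d.com -> 10.0.0.4 (expiry=6+2=8). clock=6
Op 3: tick 7 -> clock=13. purged={d.com}
Op 4: tick 7 -> clock=20.
Op 5: tick 2 -> clock=22.
Op 6: insert c.com -> 10.0.0.4 (expiry=22+3=25). clock=22
Op 7: insert d.com -> 10.0.0.4 (expiry=22+2=24). clock=22
Op 8: insert e.com -> 10.0.0.2 (expiry=22+1=23). clock=22
Op 9: insert c.com -> 10.0.0.3 (expiry=22+3=25). clock=22
Op 10: tick 8 -> clock=30. purged={c.com,d.com,e.com}
Op 11: tick 3 -> clock=33.
Op 12: tick 2 -> clock=35.
Op 13: insert d.com -> 10.0.0.2 (expiry=35+3=38). clock=35
Op 14: tick 1 -> clock=36.
Op 15: insert b.com -> 10.0.0.1 (expiry=36+3=39). clock=36
Op 16: tick 2 -> clock=38. purged={d.com}
Op 17: tick 4 -> clock=42. purged={b.com}
Op 18: tick 1 -> clock=43.
Op 19: tick 3 -> clock=46.
Op 20: insert a.com -> 10.0.0.1 (expiry=46+3=49). clock=46
Op 21: insert d.com -> 10.0.0.4 (expiry=46+3=49). clock=46
Op 22: insert a.com -> 10.0.0.2 (expiry=46+2=48). clock=46
Op 23: tick 5 -> clock=51. purged={a.com,d.com}
Op 24: insert a.com -> 10.0.0.4 (expiry=51+2=53). clock=51
Op 25: tick 3 -> clock=54. purged={a.com}
Op 26: insert a.com -> 10.0.0.1 (expiry=54+2=56). clock=54
Final clock = 54
Final cache (unexpired): {a.com} -> size=1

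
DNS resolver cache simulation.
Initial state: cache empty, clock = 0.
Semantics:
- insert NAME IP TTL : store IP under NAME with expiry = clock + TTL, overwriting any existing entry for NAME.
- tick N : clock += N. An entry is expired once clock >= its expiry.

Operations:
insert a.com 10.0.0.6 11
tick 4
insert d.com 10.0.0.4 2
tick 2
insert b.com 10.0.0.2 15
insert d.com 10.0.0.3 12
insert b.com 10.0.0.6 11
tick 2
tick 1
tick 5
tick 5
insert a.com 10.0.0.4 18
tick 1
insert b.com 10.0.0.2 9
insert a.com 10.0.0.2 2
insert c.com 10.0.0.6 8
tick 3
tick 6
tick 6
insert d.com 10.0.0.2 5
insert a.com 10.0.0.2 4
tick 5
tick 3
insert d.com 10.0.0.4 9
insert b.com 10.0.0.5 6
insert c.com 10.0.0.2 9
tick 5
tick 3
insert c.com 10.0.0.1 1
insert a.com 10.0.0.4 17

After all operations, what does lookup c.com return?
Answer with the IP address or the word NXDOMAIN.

Op 1: insert a.com -> 10.0.0.6 (expiry=0+11=11). clock=0
Op 2: tick 4 -> clock=4.
Op 3: insert d.com -> 10.0.0.4 (expiry=4+2=6). clock=4
Op 4: tick 2 -> clock=6. purged={d.com}
Op 5: insert b.com -> 10.0.0.2 (expiry=6+15=21). clock=6
Op 6: insert d.com -> 10.0.0.3 (expiry=6+12=18). clock=6
Op 7: insert b.com -> 10.0.0.6 (expiry=6+11=17). clock=6
Op 8: tick 2 -> clock=8.
Op 9: tick 1 -> clock=9.
Op 10: tick 5 -> clock=14. purged={a.com}
Op 11: tick 5 -> clock=19. purged={b.com,d.com}
Op 12: insert a.com -> 10.0.0.4 (expiry=19+18=37). clock=19
Op 13: tick 1 -> clock=20.
Op 14: insert b.com -> 10.0.0.2 (expiry=20+9=29). clock=20
Op 15: insert a.com -> 10.0.0.2 (expiry=20+2=22). clock=20
Op 16: insert c.com -> 10.0.0.6 (expiry=20+8=28). clock=20
Op 17: tick 3 -> clock=23. purged={a.com}
Op 18: tick 6 -> clock=29. purged={b.com,c.com}
Op 19: tick 6 -> clock=35.
Op 20: insert d.com -> 10.0.0.2 (expiry=35+5=40). clock=35
Op 21: insert a.com -> 10.0.0.2 (expiry=35+4=39). clock=35
Op 22: tick 5 -> clock=40. purged={a.com,d.com}
Op 23: tick 3 -> clock=43.
Op 24: insert d.com -> 10.0.0.4 (expiry=43+9=52). clock=43
Op 25: insert b.com -> 10.0.0.5 (expiry=43+6=49). clock=43
Op 26: insert c.com -> 10.0.0.2 (expiry=43+9=52). clock=43
Op 27: tick 5 -> clock=48.
Op 28: tick 3 -> clock=51. purged={b.com}
Op 29: insert c.com -> 10.0.0.1 (expiry=51+1=52). clock=51
Op 30: insert a.com -> 10.0.0.4 (expiry=51+17=68). clock=51
lookup c.com: present, ip=10.0.0.1 expiry=52 > clock=51

Answer: 10.0.0.1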